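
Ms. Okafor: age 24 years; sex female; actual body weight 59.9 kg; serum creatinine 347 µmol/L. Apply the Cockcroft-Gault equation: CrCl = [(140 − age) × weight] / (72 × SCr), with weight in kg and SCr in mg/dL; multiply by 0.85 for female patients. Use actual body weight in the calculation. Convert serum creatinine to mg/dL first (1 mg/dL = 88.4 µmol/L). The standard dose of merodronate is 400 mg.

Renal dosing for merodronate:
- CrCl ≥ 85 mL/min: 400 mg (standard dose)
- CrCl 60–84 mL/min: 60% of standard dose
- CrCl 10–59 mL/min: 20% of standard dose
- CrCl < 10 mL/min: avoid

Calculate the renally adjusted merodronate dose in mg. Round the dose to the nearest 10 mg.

80 mg

SCr = 347 / 88.4 = 3.925 mg/dL
CrCl = (140 − 24) × 59.9 / (72 × 3.925) × 0.85 = 6948.4 / 282.60 × 0.85 ≈ 20.9 mL/min
CrCl ≈ 21 mL/min → bracket 10–59 mL/min.
20% of 400 mg = 80 mg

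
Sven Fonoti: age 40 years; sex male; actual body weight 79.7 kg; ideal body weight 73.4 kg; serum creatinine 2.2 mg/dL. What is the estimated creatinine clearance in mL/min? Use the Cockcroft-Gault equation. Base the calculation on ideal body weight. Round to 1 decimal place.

46.3 mL/min

CrCl = (140 − 40) × 73.4 / (72 × 2.2) = 7340.0 / 158.40 ≈ 46.3 mL/min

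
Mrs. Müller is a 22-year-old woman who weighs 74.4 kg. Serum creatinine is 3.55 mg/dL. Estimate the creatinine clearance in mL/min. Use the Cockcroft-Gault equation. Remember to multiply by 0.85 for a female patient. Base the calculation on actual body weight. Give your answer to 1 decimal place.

CrCl = (140 − 22) × 74.4 / (72 × 3.55) × 0.85 = 8779.2 / 255.60 × 0.85 ≈ 29.2 mL/min

29.2 mL/min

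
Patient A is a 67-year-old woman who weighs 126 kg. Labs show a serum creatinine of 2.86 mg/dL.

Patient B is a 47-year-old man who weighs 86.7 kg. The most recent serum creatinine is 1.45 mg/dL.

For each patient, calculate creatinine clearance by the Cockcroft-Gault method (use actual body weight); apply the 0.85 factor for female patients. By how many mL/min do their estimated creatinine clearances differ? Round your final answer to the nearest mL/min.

39 mL/min

Patient A: CrCl = (140 − 67) × 126 / (72 × 2.86) × 0.85 = 9198.0 / 205.92 × 0.85 ≈ 38.0 mL/min
Patient B: CrCl = (140 − 47) × 86.7 / (72 × 1.45) = 8063.1 / 104.40 ≈ 77.2 mL/min
|38.0 − 77.2| = 39.2 mL/min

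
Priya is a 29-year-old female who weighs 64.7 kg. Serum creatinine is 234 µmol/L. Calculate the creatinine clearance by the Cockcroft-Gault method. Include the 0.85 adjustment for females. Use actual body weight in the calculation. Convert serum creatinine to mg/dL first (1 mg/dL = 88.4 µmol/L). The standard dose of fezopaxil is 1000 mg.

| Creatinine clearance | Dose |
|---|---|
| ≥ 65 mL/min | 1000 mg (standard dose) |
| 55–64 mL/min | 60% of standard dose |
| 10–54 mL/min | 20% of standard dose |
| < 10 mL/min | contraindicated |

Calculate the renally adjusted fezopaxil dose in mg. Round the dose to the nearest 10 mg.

SCr = 234 / 88.4 = 2.647 mg/dL
CrCl = (140 − 29) × 64.7 / (72 × 2.647) × 0.85 = 7181.7 / 190.58 × 0.85 ≈ 32.0 mL/min
CrCl ≈ 32 mL/min → bracket 10–54 mL/min.
20% of 1000 mg = 200 mg

200 mg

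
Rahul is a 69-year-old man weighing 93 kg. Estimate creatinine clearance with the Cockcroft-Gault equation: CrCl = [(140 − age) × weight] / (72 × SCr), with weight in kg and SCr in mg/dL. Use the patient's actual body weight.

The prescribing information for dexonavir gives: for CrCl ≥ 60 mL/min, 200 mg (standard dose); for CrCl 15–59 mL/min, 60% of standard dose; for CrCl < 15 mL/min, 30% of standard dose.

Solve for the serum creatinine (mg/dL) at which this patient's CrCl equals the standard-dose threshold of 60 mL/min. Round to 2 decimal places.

Standard dose requires CrCl ≥ 60 mL/min.
Set (140 − 69) × 93 / (72 × SCr) = 60
SCr = (140 − 69) × 93 / (72 × 60) = 1.528 mg/dL

1.53 mg/dL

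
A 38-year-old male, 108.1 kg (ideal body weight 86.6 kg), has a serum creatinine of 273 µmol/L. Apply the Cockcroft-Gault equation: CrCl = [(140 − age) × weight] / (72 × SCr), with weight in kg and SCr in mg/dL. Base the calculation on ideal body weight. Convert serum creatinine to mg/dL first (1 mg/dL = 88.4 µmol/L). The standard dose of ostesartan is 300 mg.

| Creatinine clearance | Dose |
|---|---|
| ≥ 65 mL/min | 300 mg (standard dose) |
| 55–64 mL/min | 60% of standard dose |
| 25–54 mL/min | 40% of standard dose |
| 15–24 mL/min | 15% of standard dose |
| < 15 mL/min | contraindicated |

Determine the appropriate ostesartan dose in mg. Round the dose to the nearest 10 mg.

SCr = 273 / 88.4 = 3.088 mg/dL
CrCl = (140 − 38) × 86.6 / (72 × 3.088) = 8833.2 / 222.34 ≈ 39.7 mL/min
CrCl ≈ 40 mL/min → bracket 25–54 mL/min.
40% of 300 mg = 120 mg

120 mg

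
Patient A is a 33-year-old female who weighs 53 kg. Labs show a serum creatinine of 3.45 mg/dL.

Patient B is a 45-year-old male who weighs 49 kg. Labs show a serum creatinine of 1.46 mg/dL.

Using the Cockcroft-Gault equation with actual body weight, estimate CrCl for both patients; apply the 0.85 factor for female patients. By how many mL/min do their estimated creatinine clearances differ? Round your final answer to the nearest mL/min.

25 mL/min

Patient A: CrCl = (140 − 33) × 53 / (72 × 3.45) × 0.85 = 5671.0 / 248.40 × 0.85 ≈ 19.4 mL/min
Patient B: CrCl = (140 − 45) × 49 / (72 × 1.46) = 4655.0 / 105.12 ≈ 44.3 mL/min
|19.4 − 44.3| = 24.9 mL/min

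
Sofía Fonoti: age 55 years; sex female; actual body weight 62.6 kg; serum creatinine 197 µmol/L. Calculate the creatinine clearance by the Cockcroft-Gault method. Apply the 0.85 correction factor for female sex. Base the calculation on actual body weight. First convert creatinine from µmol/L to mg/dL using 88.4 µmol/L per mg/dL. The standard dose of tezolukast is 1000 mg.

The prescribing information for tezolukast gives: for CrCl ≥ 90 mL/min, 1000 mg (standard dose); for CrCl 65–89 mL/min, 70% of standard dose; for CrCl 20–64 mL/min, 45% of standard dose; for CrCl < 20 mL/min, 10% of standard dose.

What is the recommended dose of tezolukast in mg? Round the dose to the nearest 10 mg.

450 mg

SCr = 197 / 88.4 = 2.229 mg/dL
CrCl = (140 − 55) × 62.6 / (72 × 2.229) × 0.85 = 5321.0 / 160.49 × 0.85 ≈ 28.2 mL/min
CrCl ≈ 28 mL/min → bracket 20–64 mL/min.
45% of 1000 mg = 450 mg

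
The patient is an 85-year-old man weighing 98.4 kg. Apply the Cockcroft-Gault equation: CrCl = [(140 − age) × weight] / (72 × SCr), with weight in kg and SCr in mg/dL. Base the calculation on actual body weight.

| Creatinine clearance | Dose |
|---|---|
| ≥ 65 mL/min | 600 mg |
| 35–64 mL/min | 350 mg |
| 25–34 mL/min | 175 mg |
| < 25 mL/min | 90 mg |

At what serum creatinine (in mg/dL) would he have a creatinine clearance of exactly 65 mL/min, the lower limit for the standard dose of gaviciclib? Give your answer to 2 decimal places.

Standard dose requires CrCl ≥ 65 mL/min.
Set (140 − 85) × 98.4 / (72 × SCr) = 65
SCr = (140 − 85) × 98.4 / (72 × 65) = 1.156 mg/dL

1.16 mg/dL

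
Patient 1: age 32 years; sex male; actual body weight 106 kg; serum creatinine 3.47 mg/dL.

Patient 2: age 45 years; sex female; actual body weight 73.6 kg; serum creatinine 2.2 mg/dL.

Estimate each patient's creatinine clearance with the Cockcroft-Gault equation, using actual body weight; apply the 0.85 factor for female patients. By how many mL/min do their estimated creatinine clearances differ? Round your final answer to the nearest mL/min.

Patient 1: CrCl = (140 − 32) × 106 / (72 × 3.47) = 11448.0 / 249.84 ≈ 45.8 mL/min
Patient 2: CrCl = (140 − 45) × 73.6 / (72 × 2.2) × 0.85 = 6992.0 / 158.40 × 0.85 ≈ 37.5 mL/min
|45.8 − 37.5| = 8.3 mL/min

8 mL/min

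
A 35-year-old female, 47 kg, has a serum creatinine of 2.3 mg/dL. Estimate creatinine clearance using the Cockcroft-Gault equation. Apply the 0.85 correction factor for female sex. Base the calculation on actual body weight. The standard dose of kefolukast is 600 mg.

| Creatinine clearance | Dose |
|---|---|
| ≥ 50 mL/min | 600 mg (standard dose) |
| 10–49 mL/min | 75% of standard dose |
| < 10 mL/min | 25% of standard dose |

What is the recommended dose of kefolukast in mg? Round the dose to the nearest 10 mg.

450 mg

CrCl = (140 − 35) × 47 / (72 × 2.3) × 0.85 = 4935.0 / 165.60 × 0.85 ≈ 25.3 mL/min
CrCl ≈ 25 mL/min → bracket 10–49 mL/min.
75% of 600 mg = 450 mg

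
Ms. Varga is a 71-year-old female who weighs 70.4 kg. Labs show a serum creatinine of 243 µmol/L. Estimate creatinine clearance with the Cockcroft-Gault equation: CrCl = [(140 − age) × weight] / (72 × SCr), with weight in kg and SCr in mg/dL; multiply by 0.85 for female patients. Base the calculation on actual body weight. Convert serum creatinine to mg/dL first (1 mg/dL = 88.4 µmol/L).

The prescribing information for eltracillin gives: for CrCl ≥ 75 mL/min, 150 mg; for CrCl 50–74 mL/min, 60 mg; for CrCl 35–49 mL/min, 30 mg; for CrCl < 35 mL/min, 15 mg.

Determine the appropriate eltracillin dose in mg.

SCr = 243 / 88.4 = 2.749 mg/dL
CrCl = (140 − 71) × 70.4 / (72 × 2.749) × 0.85 = 4857.6 / 197.93 × 0.85 ≈ 20.9 mL/min
CrCl ≈ 21 mL/min → bracket < 35 mL/min.
Dose for this bracket: 15 mg.

15 mg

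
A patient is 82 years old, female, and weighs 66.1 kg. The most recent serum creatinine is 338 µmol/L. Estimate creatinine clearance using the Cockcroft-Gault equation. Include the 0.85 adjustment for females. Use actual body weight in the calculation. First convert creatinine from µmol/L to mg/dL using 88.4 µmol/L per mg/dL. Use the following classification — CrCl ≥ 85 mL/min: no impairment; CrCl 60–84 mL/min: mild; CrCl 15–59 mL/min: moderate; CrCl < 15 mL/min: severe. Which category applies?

severe

SCr = 338 / 88.4 = 3.824 mg/dL
CrCl = (140 − 82) × 66.1 / (72 × 3.824) × 0.85 = 3833.8 / 275.33 × 0.85 ≈ 11.8 mL/min
12 mL/min falls in the 'severe' range.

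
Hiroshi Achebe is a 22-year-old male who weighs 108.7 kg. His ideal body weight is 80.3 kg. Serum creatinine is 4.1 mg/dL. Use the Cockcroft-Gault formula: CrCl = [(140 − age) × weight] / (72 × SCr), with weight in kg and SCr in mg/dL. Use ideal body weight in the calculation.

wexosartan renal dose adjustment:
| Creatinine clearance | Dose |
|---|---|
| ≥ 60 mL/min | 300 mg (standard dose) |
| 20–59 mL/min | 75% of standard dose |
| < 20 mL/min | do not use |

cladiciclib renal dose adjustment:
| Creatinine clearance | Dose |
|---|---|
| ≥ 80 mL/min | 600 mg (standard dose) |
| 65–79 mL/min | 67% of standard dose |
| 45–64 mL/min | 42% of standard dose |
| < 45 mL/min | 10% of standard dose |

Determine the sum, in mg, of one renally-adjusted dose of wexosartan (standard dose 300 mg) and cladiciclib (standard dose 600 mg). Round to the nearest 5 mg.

285 mg

CrCl = (140 − 22) × 80.3 / (72 × 4.1) = 9475.4 / 295.20 ≈ 32.1 mL/min
CrCl ≈ 32 mL/min.
wexosartan: 20–59 mL/min → 75% of 300 mg = 225 mg.
cladiciclib: < 45 mL/min → 10% of 600 mg = 60 mg.
Total = 225 + 60 = 285 mg.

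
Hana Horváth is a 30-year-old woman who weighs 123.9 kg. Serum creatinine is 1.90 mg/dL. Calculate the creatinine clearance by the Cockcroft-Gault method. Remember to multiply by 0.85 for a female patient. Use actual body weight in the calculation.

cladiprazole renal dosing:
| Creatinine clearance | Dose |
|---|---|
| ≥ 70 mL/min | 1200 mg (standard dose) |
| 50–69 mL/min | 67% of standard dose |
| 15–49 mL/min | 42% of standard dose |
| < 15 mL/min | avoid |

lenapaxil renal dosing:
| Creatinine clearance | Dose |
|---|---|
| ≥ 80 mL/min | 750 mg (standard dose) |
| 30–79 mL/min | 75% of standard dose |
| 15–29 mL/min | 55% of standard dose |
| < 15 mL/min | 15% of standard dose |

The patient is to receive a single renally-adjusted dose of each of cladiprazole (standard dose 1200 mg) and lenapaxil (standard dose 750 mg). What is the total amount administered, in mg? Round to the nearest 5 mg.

CrCl = (140 − 30) × 123.9 / (72 × 1.9) × 0.85 = 13629.0 / 136.80 × 0.85 ≈ 84.7 mL/min
CrCl ≈ 85 mL/min.
cladiprazole: ≥ 70 mL/min → 100% of 1200 mg = 1200 mg.
lenapaxil: ≥ 80 mL/min → 100% of 750 mg = 750 mg.
Total = 1200 + 750 = 1950 mg.

1950 mg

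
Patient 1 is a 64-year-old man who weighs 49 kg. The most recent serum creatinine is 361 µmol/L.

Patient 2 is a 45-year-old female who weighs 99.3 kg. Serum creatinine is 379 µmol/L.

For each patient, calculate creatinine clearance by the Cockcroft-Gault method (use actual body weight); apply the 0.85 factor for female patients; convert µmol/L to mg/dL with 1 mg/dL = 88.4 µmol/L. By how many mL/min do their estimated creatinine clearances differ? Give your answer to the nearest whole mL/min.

Patient 1: SCr = 361 / 88.4 = 4.084 mg/dL
Patient 1: CrCl = (140 − 64) × 49 / (72 × 4.084) = 3724.0 / 294.05 ≈ 12.7 mL/min
Patient 2: SCr = 379 / 88.4 = 4.287 mg/dL
Patient 2: CrCl = (140 − 45) × 99.3 / (72 × 4.287) × 0.85 = 9433.5 / 308.66 × 0.85 ≈ 26.0 mL/min
|12.7 − 26.0| = 13.3 mL/min

13 mL/min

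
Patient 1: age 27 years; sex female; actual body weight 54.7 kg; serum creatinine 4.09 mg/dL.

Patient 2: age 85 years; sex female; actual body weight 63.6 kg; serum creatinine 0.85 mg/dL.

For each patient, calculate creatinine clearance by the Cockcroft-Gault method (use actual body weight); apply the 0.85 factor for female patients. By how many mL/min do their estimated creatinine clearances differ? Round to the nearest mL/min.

31 mL/min

Patient 1: CrCl = (140 − 27) × 54.7 / (72 × 4.09) × 0.85 = 6181.1 / 294.48 × 0.85 ≈ 17.8 mL/min
Patient 2: CrCl = (140 − 85) × 63.6 / (72 × 0.85) × 0.85 = 3498.0 / 61.20 × 0.85 ≈ 48.6 mL/min
|17.8 − 48.6| = 30.8 mL/min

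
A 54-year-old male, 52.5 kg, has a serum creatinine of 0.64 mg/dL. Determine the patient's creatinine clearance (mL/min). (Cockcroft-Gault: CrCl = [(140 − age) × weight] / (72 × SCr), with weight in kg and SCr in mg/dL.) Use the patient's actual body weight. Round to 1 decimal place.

CrCl = (140 − 54) × 52.5 / (72 × 0.64) = 4515.0 / 46.08 ≈ 98.0 mL/min

98.0 mL/min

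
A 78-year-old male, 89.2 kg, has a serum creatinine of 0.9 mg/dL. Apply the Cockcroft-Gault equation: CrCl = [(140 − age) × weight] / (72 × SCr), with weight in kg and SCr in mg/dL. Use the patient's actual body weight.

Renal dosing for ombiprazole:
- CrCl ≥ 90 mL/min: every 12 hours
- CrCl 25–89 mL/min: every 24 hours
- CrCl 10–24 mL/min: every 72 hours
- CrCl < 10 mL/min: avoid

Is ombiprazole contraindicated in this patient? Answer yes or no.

CrCl = (140 − 78) × 89.2 / (72 × 0.9) = 5530.4 / 64.80 ≈ 85.3 mL/min
CrCl ≈ 85 mL/min, which is ≥ 10 mL/min.

no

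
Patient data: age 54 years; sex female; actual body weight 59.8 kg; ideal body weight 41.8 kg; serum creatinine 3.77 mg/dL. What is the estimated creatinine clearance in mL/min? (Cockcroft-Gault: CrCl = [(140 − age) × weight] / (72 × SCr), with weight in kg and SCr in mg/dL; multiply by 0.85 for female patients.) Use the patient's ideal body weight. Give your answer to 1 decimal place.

11.3 mL/min

CrCl = (140 − 54) × 41.8 / (72 × 3.77) × 0.85 = 3594.8 / 271.44 × 0.85 ≈ 11.3 mL/min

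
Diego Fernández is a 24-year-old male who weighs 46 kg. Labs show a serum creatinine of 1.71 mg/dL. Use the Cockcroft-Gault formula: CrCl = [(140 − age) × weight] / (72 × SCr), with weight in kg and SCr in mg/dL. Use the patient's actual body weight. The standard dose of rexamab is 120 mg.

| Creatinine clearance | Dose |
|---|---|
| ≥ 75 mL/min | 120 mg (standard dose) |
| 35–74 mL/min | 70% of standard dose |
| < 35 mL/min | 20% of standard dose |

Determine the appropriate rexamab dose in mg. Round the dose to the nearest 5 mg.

85 mg

CrCl = (140 − 24) × 46 / (72 × 1.71) = 5336.0 / 123.12 ≈ 43.3 mL/min
CrCl ≈ 43 mL/min → bracket 35–74 mL/min.
70% of 120 mg = 84 mg → 85 mg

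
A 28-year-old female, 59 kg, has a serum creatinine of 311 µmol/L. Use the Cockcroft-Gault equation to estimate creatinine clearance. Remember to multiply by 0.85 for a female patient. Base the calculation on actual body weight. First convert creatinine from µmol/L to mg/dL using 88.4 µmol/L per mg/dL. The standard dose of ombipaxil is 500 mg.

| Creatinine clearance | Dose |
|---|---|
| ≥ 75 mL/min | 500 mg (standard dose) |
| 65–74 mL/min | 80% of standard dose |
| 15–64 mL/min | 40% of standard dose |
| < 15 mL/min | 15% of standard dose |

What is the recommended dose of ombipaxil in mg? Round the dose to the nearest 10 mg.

SCr = 311 / 88.4 = 3.518 mg/dL
CrCl = (140 − 28) × 59 / (72 × 3.518) × 0.85 = 6608.0 / 253.30 × 0.85 ≈ 22.2 mL/min
CrCl ≈ 22 mL/min → bracket 15–64 mL/min.
40% of 500 mg = 200 mg

200 mg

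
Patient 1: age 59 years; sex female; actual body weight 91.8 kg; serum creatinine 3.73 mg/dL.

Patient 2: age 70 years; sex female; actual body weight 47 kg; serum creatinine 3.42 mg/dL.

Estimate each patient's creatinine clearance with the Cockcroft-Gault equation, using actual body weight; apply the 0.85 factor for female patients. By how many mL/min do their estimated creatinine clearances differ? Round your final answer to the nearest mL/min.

Patient 1: CrCl = (140 − 59) × 91.8 / (72 × 3.73) × 0.85 = 7435.8 / 268.56 × 0.85 ≈ 23.5 mL/min
Patient 2: CrCl = (140 − 70) × 47 / (72 × 3.42) × 0.85 = 3290.0 / 246.24 × 0.85 ≈ 11.4 mL/min
|23.5 − 11.4| = 12.1 mL/min

12 mL/min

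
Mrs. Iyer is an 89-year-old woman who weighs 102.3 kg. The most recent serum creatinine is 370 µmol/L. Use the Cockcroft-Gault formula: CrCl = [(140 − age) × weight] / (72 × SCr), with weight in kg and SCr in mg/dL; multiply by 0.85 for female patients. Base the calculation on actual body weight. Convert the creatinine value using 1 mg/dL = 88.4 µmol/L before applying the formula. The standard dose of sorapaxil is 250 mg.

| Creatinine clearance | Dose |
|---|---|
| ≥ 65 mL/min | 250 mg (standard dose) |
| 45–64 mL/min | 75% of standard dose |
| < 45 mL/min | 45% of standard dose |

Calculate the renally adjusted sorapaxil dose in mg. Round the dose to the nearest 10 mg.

110 mg

SCr = 370 / 88.4 = 4.186 mg/dL
CrCl = (140 − 89) × 102.3 / (72 × 4.186) × 0.85 = 5217.3 / 301.39 × 0.85 ≈ 14.7 mL/min
CrCl ≈ 15 mL/min → bracket < 45 mL/min.
45% of 250 mg = 112.5 mg → 110 mg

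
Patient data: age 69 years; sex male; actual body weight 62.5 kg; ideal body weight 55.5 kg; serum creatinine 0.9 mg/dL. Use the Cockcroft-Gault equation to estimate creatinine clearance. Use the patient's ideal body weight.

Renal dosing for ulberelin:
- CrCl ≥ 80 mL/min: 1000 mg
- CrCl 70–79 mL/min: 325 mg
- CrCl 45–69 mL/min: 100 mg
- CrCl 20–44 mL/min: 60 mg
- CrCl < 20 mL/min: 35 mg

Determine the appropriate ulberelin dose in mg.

CrCl = (140 − 69) × 55.5 / (72 × 0.9) = 3940.5 / 64.80 ≈ 60.8 mL/min
CrCl ≈ 61 mL/min → bracket 45–69 mL/min.
Dose for this bracket: 100 mg.

100 mg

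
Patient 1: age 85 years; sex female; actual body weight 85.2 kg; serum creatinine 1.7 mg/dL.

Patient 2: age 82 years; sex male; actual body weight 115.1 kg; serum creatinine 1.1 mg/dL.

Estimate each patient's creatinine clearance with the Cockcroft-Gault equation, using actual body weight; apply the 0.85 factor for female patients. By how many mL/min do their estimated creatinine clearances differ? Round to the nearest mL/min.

52 mL/min

Patient 1: CrCl = (140 − 85) × 85.2 / (72 × 1.7) × 0.85 = 4686.0 / 122.40 × 0.85 ≈ 32.5 mL/min
Patient 2: CrCl = (140 − 82) × 115.1 / (72 × 1.1) = 6675.8 / 79.20 ≈ 84.3 mL/min
|32.5 − 84.3| = 51.8 mL/min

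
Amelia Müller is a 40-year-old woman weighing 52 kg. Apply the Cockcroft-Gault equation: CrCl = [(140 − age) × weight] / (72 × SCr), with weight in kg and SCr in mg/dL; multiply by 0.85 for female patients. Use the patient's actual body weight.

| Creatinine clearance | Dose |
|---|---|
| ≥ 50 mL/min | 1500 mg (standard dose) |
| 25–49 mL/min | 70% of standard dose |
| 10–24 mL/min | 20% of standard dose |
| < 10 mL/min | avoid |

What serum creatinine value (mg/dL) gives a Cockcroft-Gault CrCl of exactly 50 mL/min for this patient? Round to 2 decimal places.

Standard dose requires CrCl ≥ 50 mL/min.
Set (140 − 40) × 52 × 0.85 / (72 × SCr) = 50
SCr = (140 − 40) × 52 × 0.85 / (72 × 50) = 1.228 mg/dL

1.23 mg/dL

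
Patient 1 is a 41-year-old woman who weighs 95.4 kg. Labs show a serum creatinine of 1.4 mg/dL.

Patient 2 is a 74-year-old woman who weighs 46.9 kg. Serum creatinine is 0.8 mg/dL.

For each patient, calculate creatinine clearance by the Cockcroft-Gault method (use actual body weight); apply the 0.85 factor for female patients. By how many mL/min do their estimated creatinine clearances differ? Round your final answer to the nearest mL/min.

Patient 1: CrCl = (140 − 41) × 95.4 / (72 × 1.4) × 0.85 = 9444.6 / 100.80 × 0.85 ≈ 79.6 mL/min
Patient 2: CrCl = (140 − 74) × 46.9 / (72 × 0.8) × 0.85 = 3095.4 / 57.60 × 0.85 ≈ 45.7 mL/min
|79.6 − 45.7| = 33.9 mL/min

34 mL/min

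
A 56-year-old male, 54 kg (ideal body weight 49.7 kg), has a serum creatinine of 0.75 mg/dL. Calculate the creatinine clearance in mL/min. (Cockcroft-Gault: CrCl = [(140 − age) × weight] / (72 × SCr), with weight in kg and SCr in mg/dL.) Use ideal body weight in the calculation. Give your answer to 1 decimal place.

CrCl = (140 − 56) × 49.7 / (72 × 0.75) = 4174.8 / 54.00 ≈ 77.3 mL/min

77.3 mL/min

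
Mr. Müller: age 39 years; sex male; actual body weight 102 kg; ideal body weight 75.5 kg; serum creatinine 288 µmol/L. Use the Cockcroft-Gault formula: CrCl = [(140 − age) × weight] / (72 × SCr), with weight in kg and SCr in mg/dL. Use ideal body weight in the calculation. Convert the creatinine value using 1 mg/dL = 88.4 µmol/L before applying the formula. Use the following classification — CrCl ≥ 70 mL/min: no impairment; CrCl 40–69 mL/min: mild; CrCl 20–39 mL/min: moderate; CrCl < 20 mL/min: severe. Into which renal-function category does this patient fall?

moderate

SCr = 288 / 88.4 = 3.258 mg/dL
CrCl = (140 − 39) × 75.5 / (72 × 3.258) = 7625.5 / 234.58 ≈ 32.5 mL/min
33 mL/min falls in the 'moderate' range.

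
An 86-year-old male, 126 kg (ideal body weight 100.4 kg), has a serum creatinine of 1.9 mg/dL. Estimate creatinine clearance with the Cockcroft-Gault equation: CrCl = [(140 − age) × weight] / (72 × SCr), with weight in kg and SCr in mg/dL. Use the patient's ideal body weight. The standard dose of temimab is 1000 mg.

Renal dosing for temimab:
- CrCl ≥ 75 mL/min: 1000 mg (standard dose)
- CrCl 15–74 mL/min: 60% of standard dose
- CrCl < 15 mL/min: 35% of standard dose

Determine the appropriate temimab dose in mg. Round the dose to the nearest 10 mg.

CrCl = (140 − 86) × 100.4 / (72 × 1.9) = 5421.6 / 136.80 ≈ 39.6 mL/min
CrCl ≈ 40 mL/min → bracket 15–74 mL/min.
60% of 1000 mg = 600 mg

600 mg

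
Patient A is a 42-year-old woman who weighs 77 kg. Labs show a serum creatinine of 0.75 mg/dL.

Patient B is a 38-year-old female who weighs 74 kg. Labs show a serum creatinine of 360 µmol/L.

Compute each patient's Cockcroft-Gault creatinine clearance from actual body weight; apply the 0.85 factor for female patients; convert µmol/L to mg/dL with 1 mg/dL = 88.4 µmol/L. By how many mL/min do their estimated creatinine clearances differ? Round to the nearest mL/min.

97 mL/min

Patient A: CrCl = (140 − 42) × 77 / (72 × 0.75) × 0.85 = 7546.0 / 54.00 × 0.85 ≈ 118.8 mL/min
Patient B: SCr = 360 / 88.4 = 4.072 mg/dL
Patient B: CrCl = (140 − 38) × 74 / (72 × 4.072) × 0.85 = 7548.0 / 293.18 × 0.85 ≈ 21.9 mL/min
|118.8 − 21.9| = 96.9 mL/min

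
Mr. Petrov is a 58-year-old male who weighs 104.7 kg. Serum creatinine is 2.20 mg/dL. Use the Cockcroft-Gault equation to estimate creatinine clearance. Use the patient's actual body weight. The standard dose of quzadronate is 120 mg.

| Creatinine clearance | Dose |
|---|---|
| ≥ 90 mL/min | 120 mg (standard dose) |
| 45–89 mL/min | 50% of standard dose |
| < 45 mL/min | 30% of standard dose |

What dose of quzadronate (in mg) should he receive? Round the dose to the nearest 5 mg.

CrCl = (140 − 58) × 104.7 / (72 × 2.2) = 8585.4 / 158.40 ≈ 54.2 mL/min
CrCl ≈ 54 mL/min → bracket 45–89 mL/min.
50% of 120 mg = 60 mg

60 mg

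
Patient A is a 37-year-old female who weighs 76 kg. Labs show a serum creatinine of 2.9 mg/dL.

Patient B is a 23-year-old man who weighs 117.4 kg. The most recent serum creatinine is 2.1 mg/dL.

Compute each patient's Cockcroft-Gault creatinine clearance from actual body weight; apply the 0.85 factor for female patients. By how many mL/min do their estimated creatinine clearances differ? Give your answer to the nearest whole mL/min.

59 mL/min

Patient A: CrCl = (140 − 37) × 76 / (72 × 2.9) × 0.85 = 7828.0 / 208.80 × 0.85 ≈ 31.9 mL/min
Patient B: CrCl = (140 − 23) × 117.4 / (72 × 2.1) = 13735.8 / 151.20 ≈ 90.8 mL/min
|31.9 − 90.8| = 58.9 mL/min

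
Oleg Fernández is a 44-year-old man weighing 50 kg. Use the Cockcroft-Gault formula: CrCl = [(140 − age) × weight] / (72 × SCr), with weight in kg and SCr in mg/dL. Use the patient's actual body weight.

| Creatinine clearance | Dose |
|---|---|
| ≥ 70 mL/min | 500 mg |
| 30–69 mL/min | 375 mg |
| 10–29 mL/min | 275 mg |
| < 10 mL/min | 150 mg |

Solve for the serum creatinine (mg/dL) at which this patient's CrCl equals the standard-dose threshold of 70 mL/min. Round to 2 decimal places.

Standard dose requires CrCl ≥ 70 mL/min.
Set (140 − 44) × 50 / (72 × SCr) = 70
SCr = (140 − 44) × 50 / (72 × 70) = 0.952 mg/dL

0.95 mg/dL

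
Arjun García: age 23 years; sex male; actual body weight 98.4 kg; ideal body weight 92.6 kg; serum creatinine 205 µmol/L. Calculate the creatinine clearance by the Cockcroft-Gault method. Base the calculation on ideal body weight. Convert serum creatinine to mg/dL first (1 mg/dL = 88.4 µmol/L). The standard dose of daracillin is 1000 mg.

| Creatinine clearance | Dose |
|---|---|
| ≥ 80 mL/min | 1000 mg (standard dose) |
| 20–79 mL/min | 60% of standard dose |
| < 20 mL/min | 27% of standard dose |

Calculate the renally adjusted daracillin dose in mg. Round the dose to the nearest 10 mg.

600 mg

SCr = 205 / 88.4 = 2.319 mg/dL
CrCl = (140 − 23) × 92.6 / (72 × 2.319) = 10834.2 / 166.97 ≈ 64.9 mL/min
CrCl ≈ 65 mL/min → bracket 20–79 mL/min.
60% of 1000 mg = 600 mg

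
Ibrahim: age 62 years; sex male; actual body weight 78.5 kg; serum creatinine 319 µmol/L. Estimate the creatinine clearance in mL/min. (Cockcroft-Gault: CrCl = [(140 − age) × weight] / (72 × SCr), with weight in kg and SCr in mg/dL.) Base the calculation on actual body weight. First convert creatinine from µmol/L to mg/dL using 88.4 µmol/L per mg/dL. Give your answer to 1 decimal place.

SCr = 319 / 88.4 = 3.609 mg/dL
CrCl = (140 − 62) × 78.5 / (72 × 3.609) = 6123.0 / 259.85 ≈ 23.6 mL/min

23.6 mL/min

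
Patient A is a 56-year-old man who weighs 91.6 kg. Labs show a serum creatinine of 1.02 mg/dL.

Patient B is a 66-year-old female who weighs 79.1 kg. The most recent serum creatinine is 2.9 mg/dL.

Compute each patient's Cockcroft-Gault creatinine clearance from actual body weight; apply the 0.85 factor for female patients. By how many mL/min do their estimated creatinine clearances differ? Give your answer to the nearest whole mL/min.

81 mL/min

Patient A: CrCl = (140 − 56) × 91.6 / (72 × 1.02) = 7694.4 / 73.44 ≈ 104.8 mL/min
Patient B: CrCl = (140 − 66) × 79.1 / (72 × 2.9) × 0.85 = 5853.4 / 208.80 × 0.85 ≈ 23.8 mL/min
|104.8 − 23.8| = 81.0 mL/min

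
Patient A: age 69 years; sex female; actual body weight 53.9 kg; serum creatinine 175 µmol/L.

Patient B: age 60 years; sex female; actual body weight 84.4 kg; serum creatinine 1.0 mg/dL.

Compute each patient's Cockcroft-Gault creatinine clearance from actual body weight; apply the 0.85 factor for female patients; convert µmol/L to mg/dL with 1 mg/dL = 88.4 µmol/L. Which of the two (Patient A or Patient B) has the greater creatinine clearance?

Patient A: SCr = 175 / 88.4 = 1.98 mg/dL
Patient A: CrCl = (140 − 69) × 53.9 / (72 × 1.98) × 0.85 = 3826.9 / 142.56 × 0.85 ≈ 22.8 mL/min
Patient B: CrCl = (140 − 60) × 84.4 / (72 × 1) × 0.85 = 6752.0 / 72.00 × 0.85 ≈ 79.7 mL/min
22.8 vs 79.7 mL/min → Patient B is higher.

Patient B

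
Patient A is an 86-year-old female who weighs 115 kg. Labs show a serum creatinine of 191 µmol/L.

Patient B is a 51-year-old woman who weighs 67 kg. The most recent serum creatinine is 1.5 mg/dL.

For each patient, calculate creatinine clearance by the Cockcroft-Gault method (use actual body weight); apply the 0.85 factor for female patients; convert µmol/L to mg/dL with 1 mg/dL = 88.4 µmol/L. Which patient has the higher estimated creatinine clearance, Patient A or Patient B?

Patient B

Patient A: SCr = 191 / 88.4 = 2.161 mg/dL
Patient A: CrCl = (140 − 86) × 115 / (72 × 2.161) × 0.85 = 6210.0 / 155.59 × 0.85 ≈ 33.9 mL/min
Patient B: CrCl = (140 − 51) × 67 / (72 × 1.5) × 0.85 = 5963.0 / 108.00 × 0.85 ≈ 46.9 mL/min
33.9 vs 46.9 mL/min → Patient B is higher.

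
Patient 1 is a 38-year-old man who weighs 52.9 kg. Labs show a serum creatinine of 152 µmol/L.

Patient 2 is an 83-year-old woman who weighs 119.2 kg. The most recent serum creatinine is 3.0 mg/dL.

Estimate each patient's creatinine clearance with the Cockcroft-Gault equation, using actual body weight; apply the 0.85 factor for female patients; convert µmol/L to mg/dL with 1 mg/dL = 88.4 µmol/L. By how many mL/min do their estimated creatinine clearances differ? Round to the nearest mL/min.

17 mL/min

Patient 1: SCr = 152 / 88.4 = 1.719 mg/dL
Patient 1: CrCl = (140 − 38) × 52.9 / (72 × 1.719) = 5395.8 / 123.77 ≈ 43.6 mL/min
Patient 2: CrCl = (140 − 83) × 119.2 / (72 × 3) × 0.85 = 6794.4 / 216.00 × 0.85 ≈ 26.7 mL/min
|43.6 − 26.7| = 16.9 mL/min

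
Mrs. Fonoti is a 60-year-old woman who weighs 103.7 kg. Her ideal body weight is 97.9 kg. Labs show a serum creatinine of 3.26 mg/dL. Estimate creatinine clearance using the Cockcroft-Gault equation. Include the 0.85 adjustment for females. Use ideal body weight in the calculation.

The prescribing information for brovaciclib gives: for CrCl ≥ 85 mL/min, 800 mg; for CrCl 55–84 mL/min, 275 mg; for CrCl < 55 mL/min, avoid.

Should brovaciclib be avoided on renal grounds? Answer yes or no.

yes

CrCl = (140 − 60) × 97.9 / (72 × 3.26) × 0.85 = 7832.0 / 234.72 × 0.85 ≈ 28.4 mL/min
CrCl ≈ 28 mL/min, which is < 55 mL/min.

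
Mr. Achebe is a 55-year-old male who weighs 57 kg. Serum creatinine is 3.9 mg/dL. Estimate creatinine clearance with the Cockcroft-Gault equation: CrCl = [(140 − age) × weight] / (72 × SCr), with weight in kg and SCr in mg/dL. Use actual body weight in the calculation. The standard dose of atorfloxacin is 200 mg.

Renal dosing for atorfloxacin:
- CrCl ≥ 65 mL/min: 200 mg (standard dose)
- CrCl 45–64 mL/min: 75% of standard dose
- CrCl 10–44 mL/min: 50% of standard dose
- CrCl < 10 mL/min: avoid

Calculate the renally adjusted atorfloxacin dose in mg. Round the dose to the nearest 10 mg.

100 mg

CrCl = (140 − 55) × 57 / (72 × 3.9) = 4845.0 / 280.80 ≈ 17.3 mL/min
CrCl ≈ 17 mL/min → bracket 10–44 mL/min.
50% of 200 mg = 100 mg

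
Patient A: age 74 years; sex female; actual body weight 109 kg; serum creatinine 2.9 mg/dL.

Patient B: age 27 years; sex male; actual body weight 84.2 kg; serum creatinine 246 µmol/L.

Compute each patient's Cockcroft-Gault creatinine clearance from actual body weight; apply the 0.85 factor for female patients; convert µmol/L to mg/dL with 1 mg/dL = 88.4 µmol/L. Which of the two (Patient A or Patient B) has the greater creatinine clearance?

Patient A: CrCl = (140 − 74) × 109 / (72 × 2.9) × 0.85 = 7194.0 / 208.80 × 0.85 ≈ 29.3 mL/min
Patient B: SCr = 246 / 88.4 = 2.783 mg/dL
Patient B: CrCl = (140 − 27) × 84.2 / (72 × 2.783) = 9514.6 / 200.38 ≈ 47.5 mL/min
29.3 vs 47.5 mL/min → Patient B is higher.

Patient B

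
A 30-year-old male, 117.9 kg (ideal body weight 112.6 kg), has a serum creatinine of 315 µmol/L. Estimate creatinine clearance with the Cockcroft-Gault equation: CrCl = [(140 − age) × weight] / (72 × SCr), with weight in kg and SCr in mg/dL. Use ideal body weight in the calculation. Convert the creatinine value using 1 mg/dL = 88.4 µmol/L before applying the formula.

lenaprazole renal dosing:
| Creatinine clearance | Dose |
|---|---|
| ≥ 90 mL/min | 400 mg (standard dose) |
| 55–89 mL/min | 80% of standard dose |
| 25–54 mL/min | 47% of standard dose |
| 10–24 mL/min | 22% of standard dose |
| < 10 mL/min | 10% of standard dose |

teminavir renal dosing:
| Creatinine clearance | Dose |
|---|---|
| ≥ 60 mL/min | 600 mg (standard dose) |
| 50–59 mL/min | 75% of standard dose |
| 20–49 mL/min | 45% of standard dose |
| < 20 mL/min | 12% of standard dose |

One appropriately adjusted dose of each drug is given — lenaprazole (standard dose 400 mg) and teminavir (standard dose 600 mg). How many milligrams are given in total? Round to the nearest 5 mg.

SCr = 315 / 88.4 = 3.563 mg/dL
CrCl = (140 − 30) × 112.6 / (72 × 3.563) = 12386.0 / 256.54 ≈ 48.3 mL/min
CrCl ≈ 48 mL/min.
lenaprazole: 25–54 mL/min → 47% of 400 mg = 188 mg.
teminavir: 20–49 mL/min → 45% of 600 mg = 270 mg.
Total = 188 + 270 = 458 mg.

460 mg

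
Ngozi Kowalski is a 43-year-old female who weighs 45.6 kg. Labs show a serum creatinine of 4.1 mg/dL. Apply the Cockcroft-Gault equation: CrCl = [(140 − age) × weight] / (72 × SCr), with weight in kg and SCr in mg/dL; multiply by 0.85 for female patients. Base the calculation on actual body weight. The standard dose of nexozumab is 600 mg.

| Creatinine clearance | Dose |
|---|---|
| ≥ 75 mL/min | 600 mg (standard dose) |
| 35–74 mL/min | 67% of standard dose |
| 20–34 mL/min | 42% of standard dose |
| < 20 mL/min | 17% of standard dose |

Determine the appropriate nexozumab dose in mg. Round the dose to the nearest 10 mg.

100 mg

CrCl = (140 − 43) × 45.6 / (72 × 4.1) × 0.85 = 4423.2 / 295.20 × 0.85 ≈ 12.7 mL/min
CrCl ≈ 13 mL/min → bracket < 20 mL/min.
17% of 600 mg = 102 mg → 100 mg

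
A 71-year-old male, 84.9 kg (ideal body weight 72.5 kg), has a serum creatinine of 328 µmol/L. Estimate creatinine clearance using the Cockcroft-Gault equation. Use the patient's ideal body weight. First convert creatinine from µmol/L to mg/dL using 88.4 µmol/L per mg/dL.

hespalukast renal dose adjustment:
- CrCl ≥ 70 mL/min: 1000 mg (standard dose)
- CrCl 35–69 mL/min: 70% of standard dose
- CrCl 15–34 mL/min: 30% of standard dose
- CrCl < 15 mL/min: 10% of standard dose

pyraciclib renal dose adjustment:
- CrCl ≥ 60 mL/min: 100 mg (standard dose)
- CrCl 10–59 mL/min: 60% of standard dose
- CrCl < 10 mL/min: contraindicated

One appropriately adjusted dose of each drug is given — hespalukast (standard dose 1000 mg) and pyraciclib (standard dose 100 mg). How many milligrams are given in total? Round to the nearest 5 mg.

SCr = 328 / 88.4 = 3.71 mg/dL
CrCl = (140 − 71) × 72.5 / (72 × 3.71) = 5002.5 / 267.12 ≈ 18.7 mL/min
CrCl ≈ 19 mL/min.
hespalukast: 15–34 mL/min → 30% of 1000 mg = 300 mg.
pyraciclib: 10–59 mL/min → 60% of 100 mg = 60 mg.
Total = 300 + 60 = 360 mg.

360 mg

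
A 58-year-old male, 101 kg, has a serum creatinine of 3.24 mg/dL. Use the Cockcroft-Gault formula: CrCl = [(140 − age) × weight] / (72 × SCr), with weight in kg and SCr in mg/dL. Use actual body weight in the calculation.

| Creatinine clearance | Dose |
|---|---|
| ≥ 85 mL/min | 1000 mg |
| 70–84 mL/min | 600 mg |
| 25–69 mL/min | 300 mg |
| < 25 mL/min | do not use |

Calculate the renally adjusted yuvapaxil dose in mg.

CrCl = (140 − 58) × 101 / (72 × 3.24) = 8282.0 / 233.28 ≈ 35.5 mL/min
CrCl ≈ 36 mL/min → bracket 25–69 mL/min.
Dose for this bracket: 300 mg.

300 mg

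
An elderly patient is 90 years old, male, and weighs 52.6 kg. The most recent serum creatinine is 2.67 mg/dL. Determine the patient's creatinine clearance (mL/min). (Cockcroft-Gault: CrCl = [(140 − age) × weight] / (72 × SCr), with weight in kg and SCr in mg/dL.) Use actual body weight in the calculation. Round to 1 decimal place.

CrCl = (140 − 90) × 52.6 / (72 × 2.67) = 2630.0 / 192.24 ≈ 13.7 mL/min

13.7 mL/min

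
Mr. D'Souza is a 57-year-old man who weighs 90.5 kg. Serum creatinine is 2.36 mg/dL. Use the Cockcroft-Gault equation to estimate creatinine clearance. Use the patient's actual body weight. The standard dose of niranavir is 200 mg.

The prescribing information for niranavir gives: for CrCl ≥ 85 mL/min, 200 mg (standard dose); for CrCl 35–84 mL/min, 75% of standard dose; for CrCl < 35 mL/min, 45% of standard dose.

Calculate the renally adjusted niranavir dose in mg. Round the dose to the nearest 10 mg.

150 mg

CrCl = (140 − 57) × 90.5 / (72 × 2.36) = 7511.5 / 169.92 ≈ 44.2 mL/min
CrCl ≈ 44 mL/min → bracket 35–84 mL/min.
75% of 200 mg = 150 mg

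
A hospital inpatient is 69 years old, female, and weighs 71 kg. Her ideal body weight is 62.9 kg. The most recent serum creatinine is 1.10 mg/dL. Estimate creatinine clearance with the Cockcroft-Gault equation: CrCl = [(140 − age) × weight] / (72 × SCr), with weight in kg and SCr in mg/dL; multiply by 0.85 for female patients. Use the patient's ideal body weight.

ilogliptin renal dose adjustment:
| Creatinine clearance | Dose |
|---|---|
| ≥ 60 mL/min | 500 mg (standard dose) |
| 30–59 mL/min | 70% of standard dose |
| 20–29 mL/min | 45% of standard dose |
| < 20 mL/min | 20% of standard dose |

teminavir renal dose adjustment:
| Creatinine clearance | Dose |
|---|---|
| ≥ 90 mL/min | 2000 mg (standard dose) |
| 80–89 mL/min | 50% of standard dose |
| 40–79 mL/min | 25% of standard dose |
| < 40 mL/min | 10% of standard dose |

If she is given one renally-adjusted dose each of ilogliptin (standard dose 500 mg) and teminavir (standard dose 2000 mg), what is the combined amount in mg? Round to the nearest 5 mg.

CrCl = (140 − 69) × 62.9 / (72 × 1.1) × 0.85 = 4465.9 / 79.20 × 0.85 ≈ 47.9 mL/min
CrCl ≈ 48 mL/min.
ilogliptin: 30–59 mL/min → 70% of 500 mg = 350 mg.
teminavir: 40–79 mL/min → 25% of 2000 mg = 500 mg.
Total = 350 + 500 = 850 mg.

850 mg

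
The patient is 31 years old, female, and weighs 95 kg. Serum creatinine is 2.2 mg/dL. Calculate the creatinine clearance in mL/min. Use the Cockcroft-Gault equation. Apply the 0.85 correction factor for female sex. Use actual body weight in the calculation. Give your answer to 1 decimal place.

55.6 mL/min

CrCl = (140 − 31) × 95 / (72 × 2.2) × 0.85 = 10355.0 / 158.40 × 0.85 ≈ 55.6 mL/min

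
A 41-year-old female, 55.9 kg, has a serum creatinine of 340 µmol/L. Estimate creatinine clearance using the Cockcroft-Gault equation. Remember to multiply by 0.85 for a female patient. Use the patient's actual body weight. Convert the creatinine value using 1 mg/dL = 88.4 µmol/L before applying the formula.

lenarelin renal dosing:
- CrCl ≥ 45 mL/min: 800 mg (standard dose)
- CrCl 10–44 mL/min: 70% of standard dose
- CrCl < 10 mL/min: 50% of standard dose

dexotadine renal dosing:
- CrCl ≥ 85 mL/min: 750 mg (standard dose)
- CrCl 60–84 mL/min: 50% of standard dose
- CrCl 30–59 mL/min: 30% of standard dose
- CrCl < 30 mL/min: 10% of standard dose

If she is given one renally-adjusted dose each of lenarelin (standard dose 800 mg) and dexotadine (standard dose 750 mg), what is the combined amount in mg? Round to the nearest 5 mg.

SCr = 340 / 88.4 = 3.846 mg/dL
CrCl = (140 − 41) × 55.9 / (72 × 3.846) × 0.85 = 5534.1 / 276.91 × 0.85 ≈ 17.0 mL/min
CrCl ≈ 17 mL/min.
lenarelin: 10–44 mL/min → 70% of 800 mg = 560 mg.
dexotadine: < 30 mL/min → 10% of 750 mg = 75 mg.
Total = 560 + 75 = 635 mg.

635 mg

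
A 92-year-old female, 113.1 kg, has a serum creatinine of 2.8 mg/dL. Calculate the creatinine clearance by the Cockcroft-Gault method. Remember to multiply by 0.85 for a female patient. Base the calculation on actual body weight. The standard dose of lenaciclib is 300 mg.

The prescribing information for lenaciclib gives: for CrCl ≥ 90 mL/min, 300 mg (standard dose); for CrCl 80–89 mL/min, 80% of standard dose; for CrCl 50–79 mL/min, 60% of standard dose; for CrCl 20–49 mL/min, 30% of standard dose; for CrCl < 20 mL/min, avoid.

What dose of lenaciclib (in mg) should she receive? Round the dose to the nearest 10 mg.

90 mg

CrCl = (140 − 92) × 113.1 / (72 × 2.8) × 0.85 = 5428.8 / 201.60 × 0.85 ≈ 22.9 mL/min
CrCl ≈ 23 mL/min → bracket 20–49 mL/min.
30% of 300 mg = 90 mg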